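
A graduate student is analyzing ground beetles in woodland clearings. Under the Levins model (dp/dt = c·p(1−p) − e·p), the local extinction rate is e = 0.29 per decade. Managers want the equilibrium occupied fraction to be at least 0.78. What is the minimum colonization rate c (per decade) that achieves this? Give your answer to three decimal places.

1.318

p* = 1 − e/c ≥ 0.78 requires e/c ≤ 0.2200, i.e. c ≥ e/0.2200.
c_min = 0.29/0.2200 = 1.3182.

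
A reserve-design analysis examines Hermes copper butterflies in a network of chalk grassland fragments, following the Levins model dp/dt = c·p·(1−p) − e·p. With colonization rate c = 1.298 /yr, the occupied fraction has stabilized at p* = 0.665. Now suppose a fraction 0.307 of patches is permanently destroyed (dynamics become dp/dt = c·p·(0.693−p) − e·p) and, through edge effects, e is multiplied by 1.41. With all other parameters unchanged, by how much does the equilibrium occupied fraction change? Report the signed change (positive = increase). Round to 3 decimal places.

Balance c(1−p*) = e gives e = 1.298×(1 − 0.66500) = 0.43483.
New p* = 0.693 − e/c = 0.693 − 0.61311/1.29800 = 0.22065.
Δp* = 0.22065 − 0.66500 = -0.44435.

-0.444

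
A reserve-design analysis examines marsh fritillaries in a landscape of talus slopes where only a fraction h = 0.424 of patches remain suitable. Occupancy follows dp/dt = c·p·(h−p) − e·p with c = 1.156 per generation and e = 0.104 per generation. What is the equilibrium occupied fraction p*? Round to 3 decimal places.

0.334

Setting dp/dt = 0 and dividing by p* gives c·(h−p*) = e.
So p* = h − e/c = 0.424 − 0.104/1.156 = 0.424 − 0.0900 = 0.3340.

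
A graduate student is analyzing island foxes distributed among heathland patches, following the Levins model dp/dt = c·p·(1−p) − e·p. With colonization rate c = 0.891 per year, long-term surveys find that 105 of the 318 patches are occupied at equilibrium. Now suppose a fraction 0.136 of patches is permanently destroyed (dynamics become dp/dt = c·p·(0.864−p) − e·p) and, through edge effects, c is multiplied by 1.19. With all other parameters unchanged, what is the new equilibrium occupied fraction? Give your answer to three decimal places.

0.301

Observed p* = 105/318 = 0.33019.
Balance c(1−p*) = e gives e = 0.891×(1 − 0.33019) = 0.59680.
New p* = 0.864 − e/c = 0.864 − 0.59680/1.06029 = 0.30114.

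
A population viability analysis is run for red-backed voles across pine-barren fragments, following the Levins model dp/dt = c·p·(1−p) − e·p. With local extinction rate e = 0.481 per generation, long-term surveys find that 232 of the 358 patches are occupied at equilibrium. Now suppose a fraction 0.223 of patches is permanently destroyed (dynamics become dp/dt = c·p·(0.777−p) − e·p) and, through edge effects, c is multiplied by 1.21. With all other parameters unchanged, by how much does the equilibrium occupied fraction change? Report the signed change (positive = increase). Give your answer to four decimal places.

Observed p* = 232/358 = 0.64804.
Balance c(1−p*) = e gives c = e/(1 − 0.64804) = 0.481/0.35196 = 1.36663.
New p* = 0.777 − e/c = 0.777 − 0.48100/1.65362 = 0.48612.
Δp* = 0.48612 − 0.64804 = -0.16192.

-0.1619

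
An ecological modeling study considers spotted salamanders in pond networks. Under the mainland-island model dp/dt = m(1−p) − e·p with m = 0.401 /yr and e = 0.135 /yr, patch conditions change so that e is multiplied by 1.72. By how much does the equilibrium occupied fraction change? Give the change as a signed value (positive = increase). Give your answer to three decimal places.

Before: p* = 0.401/(0.401+0.135) = 0.7481.
After: m = 0.401, e = 0.2322; p* = 0.401/0.6332 = 0.6333.
Δp* = 0.6333 − 0.7481 = -0.1148.

-0.115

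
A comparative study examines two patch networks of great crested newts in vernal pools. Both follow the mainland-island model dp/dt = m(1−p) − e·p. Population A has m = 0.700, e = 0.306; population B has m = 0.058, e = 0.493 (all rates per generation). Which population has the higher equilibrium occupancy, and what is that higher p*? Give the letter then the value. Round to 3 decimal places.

A: p*_A = m/(m+e) = 0.700/1.0060 = 0.6958.
B: p*_B = 0.058/0.5510 = 0.1053.
A is higher at 0.6958.

A, 0.696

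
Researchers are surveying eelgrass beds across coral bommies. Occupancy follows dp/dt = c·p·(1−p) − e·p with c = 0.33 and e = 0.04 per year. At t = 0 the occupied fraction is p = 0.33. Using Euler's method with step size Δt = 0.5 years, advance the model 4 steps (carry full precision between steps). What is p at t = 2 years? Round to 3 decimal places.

0.454

Update rule: p ← p + [c·p·(1−p) − e·p]·Δt with Δt = 0.5.
step 1: Δp = +0.02988, p = 0.35988
step 2: Δp = +0.03081, p = 0.39069
step 3: Δp = +0.03146, p = 0.42216
step 4: Δp = +0.03181, p = 0.45397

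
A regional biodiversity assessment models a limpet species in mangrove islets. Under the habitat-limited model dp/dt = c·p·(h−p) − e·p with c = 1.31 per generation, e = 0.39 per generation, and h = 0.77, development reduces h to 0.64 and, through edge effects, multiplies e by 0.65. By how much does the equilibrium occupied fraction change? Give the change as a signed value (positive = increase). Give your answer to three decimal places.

Before: p* = h − e/c = 0.77 − 0.39/1.31 = 0.77 − 0.2977 = 0.4723.
After: c = 1.31, e = 0.2535, h = 0.64; p* = 0.64 − 0.2535/1.31 = 0.4465.
Δp* = 0.4465 − 0.4723 = -0.0258.

-0.026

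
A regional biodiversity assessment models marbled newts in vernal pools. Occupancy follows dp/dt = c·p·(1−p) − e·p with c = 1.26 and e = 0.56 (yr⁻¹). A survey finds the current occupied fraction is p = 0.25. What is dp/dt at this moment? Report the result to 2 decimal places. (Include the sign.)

0.10

Colonization term: c·p·(1−p) = 1.26×0.25×0.7500 = 0.23625.
Extinction term: e·p = 0.14000.
dp/dt = 0.23625 − 0.14000 = 0.09625.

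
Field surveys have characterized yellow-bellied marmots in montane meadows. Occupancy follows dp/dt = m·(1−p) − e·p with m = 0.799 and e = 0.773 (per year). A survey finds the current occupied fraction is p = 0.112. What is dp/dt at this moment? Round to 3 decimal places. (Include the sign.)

0.623

Colonization term: m·(1−p) = 0.799×0.8880 = 0.70951.
Extinction term: e·p = 0.08658.
dp/dt = 0.70951 − 0.08658 = 0.62294.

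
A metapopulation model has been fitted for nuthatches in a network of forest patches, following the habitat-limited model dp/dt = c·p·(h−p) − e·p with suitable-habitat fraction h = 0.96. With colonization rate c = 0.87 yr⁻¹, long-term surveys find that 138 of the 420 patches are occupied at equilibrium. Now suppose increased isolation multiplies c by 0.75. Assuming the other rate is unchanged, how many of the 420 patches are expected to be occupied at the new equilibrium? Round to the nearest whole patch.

50

Observed p* = 138/420 = 0.32857.
Balance c(h−p*) = e gives e = 0.87×(0.96 − 0.32857) = 0.54934.
New p* = 0.96 − e/c = 0.96 − 0.54934/0.65250 = 0.11810.
Expected occupied = 420 × 0.11810 = 49.60 ≈ 50.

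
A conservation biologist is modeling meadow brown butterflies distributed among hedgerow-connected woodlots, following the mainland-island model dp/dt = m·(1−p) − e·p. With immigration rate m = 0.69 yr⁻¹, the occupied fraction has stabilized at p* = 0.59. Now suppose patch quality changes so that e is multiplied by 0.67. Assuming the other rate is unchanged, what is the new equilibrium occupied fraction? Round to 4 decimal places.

Balance m(1−p*) = e·p* gives e = m(1−p*)/p* = 0.69×0.41000/0.59000 = 0.47949.
New p* = m/(m+e) = 0.69000/(0.69000+0.32126) = 0.68232.

0.6823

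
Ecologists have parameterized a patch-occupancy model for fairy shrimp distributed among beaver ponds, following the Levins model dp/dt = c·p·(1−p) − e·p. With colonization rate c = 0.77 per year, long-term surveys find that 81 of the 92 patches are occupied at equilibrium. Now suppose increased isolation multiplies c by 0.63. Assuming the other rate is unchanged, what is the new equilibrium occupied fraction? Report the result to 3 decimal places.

Observed p* = 81/92 = 0.88043.
Balance c(1−p*) = e gives e = 0.77×(1 − 0.88043) = 0.09207.
New p* = 1 − e/c = 1 − 0.09207/0.48510 = 0.81020.

0.810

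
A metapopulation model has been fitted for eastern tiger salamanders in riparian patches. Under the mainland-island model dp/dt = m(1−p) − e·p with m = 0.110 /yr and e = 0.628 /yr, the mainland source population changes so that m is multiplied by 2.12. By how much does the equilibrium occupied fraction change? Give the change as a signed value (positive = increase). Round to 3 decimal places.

0.122

Before: p* = 0.110/(0.110+0.628) = 0.1491.
After: m = 0.2332, e = 0.628; p* = 0.2332/0.8612 = 0.2708.
Δp* = 0.2708 − 0.1491 = +0.1217.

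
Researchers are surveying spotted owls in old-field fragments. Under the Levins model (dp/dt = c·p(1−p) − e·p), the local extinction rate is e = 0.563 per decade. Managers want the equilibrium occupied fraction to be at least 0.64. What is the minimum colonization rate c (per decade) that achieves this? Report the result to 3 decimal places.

p* = 1 − e/c ≥ 0.64 requires e/c ≤ 0.3600, i.e. c ≥ e/0.3600.
c_min = 0.563/0.3600 = 1.5639.

1.564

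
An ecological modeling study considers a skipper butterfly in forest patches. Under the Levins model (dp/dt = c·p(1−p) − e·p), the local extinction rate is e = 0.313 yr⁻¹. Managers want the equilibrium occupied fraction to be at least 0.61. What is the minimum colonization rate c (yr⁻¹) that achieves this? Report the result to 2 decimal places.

p* = 1 − e/c ≥ 0.61 requires e/c ≤ 0.3900, i.e. c ≥ e/0.3900.
c_min = 0.313/0.3900 = 0.8026.

0.80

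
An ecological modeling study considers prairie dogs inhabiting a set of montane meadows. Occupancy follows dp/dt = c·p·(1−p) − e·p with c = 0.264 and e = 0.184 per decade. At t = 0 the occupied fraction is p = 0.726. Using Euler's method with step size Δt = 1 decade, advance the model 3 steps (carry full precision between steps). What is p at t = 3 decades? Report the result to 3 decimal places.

Update rule: p ← p + [c·p·(1−p) − e·p]·Δt with Δt = 1.
p: 0.72600 → 0.64493  (Δp = -0.08107)
p: 0.64493 → 0.58672  (Δp = -0.05821)
p: 0.58672 → 0.54278  (Δp = -0.04394)

0.543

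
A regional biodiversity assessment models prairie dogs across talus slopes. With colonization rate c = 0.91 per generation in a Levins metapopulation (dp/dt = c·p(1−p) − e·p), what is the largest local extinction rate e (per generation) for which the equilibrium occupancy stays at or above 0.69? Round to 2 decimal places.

1 − e/c ≥ 0.69 ⇒ e ≤ c(1 − 0.69) = 0.91 × 0.3100.
e_max = 0.2821.

0.28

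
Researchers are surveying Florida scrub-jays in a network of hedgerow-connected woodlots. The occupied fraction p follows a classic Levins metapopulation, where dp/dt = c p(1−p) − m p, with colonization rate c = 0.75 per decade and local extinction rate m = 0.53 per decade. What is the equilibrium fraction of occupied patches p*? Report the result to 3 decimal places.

Setting dp/dt = 0 and dividing through by p* gives c·(1−p*) = m.
So p* = 1 − m/c = 1 − 0.53/0.75 = 1 − 0.7067 = 0.2933.

0.293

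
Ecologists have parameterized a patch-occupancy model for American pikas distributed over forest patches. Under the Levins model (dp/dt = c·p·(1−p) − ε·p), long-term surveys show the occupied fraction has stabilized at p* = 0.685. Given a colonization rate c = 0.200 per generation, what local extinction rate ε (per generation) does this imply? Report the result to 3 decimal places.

0.063

At equilibrium c(1−p*) = ε.
ε = 0.200 × (1 − 0.685) = 0.200 × 0.3150 = 0.0630.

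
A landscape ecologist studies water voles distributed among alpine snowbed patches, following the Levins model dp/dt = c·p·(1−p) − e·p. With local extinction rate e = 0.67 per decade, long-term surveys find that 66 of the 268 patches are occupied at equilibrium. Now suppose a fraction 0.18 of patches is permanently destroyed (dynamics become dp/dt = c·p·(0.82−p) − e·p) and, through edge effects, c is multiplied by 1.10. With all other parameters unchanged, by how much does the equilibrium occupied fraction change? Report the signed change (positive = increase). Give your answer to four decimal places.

Observed p* = 66/268 = 0.24627.
Balance c(1−p*) = e gives c = e/(1 − 0.24627) = 0.67/0.75373 = 0.88891.
New p* = 0.82 − e/c = 0.82 − 0.67000/0.97780 = 0.13479.
Δp* = 0.13479 − 0.24627 = -0.11148.

-0.1115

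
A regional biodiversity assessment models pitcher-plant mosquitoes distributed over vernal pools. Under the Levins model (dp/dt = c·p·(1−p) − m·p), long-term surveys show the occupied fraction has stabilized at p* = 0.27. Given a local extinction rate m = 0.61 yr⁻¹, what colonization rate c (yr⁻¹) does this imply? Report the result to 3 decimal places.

0.836

At equilibrium c(1−p*) = m, so c = m/(1−p*).
c = 0.61/(1 − 0.27) = 0.61/0.7300 = 0.8356.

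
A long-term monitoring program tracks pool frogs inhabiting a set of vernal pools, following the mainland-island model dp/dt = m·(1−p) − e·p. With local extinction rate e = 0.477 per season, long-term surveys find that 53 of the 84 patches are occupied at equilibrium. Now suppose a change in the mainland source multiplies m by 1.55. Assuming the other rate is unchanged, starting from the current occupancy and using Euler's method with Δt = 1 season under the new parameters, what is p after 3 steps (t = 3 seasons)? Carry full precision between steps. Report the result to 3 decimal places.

Observed p* = 53/84 = 0.63095.
Balance m(1−p*) = e·p* gives m = e·p*/(1−p*) = 0.477×0.63095/0.36905 = 0.81552.
Starting from p₀ = 0.63095; update p ← p + (dp/dt)·Δt with the new parameters.
step 1: Δp = +0.16553, p = 0.79648
step 2: Δp = -0.12267, p = 0.67382
step 3: Δp = +0.09090, p = 0.76472

0.765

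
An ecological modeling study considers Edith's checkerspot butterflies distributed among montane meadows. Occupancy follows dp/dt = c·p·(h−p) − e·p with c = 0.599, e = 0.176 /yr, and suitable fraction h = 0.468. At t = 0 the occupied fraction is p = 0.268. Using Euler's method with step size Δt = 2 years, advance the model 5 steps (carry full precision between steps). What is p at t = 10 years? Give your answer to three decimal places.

Update rule: p ← p + [c·p·(h−p) − e·p]·Δt with Δt = 2.
t = 2: p = 0.26800 + (-0.03012) = 0.23788
t = 4: p = 0.23788 + (-0.01815) = 0.21972
t = 6: p = 0.21972 + (-0.01199) = 0.20773
t = 8: p = 0.20773 + (-0.00835) = 0.19938
t = 10: p = 0.19938 + (-0.00602) = 0.19336

0.193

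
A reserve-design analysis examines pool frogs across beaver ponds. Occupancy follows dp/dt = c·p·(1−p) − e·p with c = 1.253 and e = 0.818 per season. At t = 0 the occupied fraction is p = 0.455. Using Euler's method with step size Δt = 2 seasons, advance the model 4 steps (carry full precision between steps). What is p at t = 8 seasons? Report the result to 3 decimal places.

0.347

Update rule: p ← p + [c·p·(1−p) − e·p]·Δt with Δt = 2.
  1  |  dp/dt·Δt = -0.122955  |  p_1 = 0.332045
  2  |  dp/dt·Δt = +0.012583  |  p_2 = 0.344628
  3  |  dp/dt·Δt = +0.002193  |  p_3 = 0.346821
  4  |  dp/dt·Δt = +0.000301  |  p_4 = 0.347121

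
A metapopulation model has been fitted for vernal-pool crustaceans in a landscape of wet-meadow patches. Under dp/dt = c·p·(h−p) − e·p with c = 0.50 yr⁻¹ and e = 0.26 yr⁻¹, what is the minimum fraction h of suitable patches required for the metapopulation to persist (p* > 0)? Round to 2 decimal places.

p* = h − e/c is positive only when h > e/c.
h_min = e/c = 0.26/0.50 = 0.5200.

0.52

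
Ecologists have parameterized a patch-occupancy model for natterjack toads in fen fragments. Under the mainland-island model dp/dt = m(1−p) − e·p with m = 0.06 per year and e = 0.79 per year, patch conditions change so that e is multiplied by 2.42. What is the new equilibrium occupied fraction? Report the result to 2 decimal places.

Before: p* = 0.06/(0.06+0.79) = 0.0706.
After: m = 0.06, e = 1.9118; p* = 0.06/1.9718 = 0.0304.

0.03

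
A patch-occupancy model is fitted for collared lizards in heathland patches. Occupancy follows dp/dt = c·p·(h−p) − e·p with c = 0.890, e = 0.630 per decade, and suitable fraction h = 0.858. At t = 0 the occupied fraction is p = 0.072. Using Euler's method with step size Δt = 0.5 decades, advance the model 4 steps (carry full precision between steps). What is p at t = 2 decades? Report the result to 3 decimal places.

Update rule: p ← p + [c·p·(h−p) − e·p]·Δt with Δt = 0.5.
p: 0.07200 → 0.07450  (Δp = +0.00250)
p: 0.07450 → 0.07701  (Δp = +0.00251)
p: 0.07701 → 0.07952  (Δp = +0.00251)
p: 0.07952 → 0.08202  (Δp = +0.00250)

0.082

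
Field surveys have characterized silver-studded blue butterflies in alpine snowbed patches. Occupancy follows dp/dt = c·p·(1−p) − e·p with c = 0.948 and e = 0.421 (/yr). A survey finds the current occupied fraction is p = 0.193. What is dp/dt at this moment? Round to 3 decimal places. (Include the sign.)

Colonization term: c·p·(1−p) = 0.948×0.193×0.8070 = 0.14765.
Extinction term: e·p = 0.08125.
dp/dt = 0.14765 − 0.08125 = 0.06640.

0.066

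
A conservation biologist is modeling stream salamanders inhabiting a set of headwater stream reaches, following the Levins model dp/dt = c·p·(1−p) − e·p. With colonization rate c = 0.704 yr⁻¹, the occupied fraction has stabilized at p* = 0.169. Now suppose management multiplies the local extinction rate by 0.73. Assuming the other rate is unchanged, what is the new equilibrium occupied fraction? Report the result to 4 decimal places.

Balance c(1−p*) = e gives e = 0.704×(1 − 0.16900) = 0.58502.
New p* = 1 − e/c = 1 − 0.42706/0.70400 = 0.39338.

0.3934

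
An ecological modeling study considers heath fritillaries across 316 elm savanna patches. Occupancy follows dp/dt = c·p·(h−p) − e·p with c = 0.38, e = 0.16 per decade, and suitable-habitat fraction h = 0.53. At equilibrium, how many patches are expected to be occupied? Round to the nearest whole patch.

p* = h − e/c = 0.53 − 0.4211 = 0.1089.
Expected occupied patches = N × p* = 316 × 0.1089 = 34.43 ≈ 34.

34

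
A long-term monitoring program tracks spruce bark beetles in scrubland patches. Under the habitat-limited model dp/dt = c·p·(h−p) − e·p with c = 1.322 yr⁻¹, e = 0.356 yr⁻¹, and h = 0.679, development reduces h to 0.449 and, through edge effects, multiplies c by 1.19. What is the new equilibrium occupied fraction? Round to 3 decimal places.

Before: p* = h − e/c = 0.679 − 0.356/1.322 = 0.679 − 0.2693 = 0.4097.
After: c = 1.57318, e = 0.356, h = 0.449; p* = 0.449 − 0.356/1.57318 = 0.2227.

0.223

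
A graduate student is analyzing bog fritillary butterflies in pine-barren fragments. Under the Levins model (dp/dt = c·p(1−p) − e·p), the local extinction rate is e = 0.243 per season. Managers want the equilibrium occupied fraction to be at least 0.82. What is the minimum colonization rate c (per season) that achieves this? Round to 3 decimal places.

p* = 1 − e/c ≥ 0.82 requires e/c ≤ 0.1800, i.e. c ≥ e/0.1800.
c_min = 0.243/0.1800 = 1.3500.

1.350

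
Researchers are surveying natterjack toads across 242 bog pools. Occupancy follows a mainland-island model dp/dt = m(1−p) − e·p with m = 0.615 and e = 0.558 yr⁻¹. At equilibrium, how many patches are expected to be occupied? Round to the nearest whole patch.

p* = m/(m+e) = 0.615/1.1730 = 0.5243.
Expected occupied patches = N × p* = 242 × 0.5243 = 126.88 ≈ 127.

127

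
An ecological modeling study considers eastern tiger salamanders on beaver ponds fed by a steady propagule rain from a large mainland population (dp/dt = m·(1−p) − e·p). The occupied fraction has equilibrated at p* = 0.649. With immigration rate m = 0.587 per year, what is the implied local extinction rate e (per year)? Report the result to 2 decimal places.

At equilibrium m(1−p*) = e·p*, so e = m(1−p*)/p*.
e = 0.587 × 0.3510 / 0.649 = 0.3175.

0.32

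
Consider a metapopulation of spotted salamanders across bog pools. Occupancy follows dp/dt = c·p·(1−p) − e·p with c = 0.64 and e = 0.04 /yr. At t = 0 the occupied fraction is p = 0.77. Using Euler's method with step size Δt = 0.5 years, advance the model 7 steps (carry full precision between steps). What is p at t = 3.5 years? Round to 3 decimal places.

Update rule: p ← p + [c·p·(1−p) − e·p]·Δt with Δt = 0.5.
p: 0.77000 → 0.81127  (Δp = +0.04127)
p: 0.81127 → 0.84404  (Δp = +0.03277)
p: 0.84404 → 0.86928  (Δp = +0.02524)
p: 0.86928 → 0.88826  (Δp = +0.01898)
p: 0.88826 → 0.90226  (Δp = +0.01400)
p: 0.90226 → 0.91243  (Δp = +0.01018)
p: 0.91243 → 0.91975  (Δp = +0.00732)

0.920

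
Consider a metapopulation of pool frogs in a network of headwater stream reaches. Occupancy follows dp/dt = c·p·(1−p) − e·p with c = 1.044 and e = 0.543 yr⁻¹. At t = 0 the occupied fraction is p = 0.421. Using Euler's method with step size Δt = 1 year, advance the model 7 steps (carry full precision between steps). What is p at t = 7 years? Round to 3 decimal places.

Update rule: p ← p + [c·p·(1−p) − e·p]·Δt with Δt = 1.
  1  |  dp/dt·Δt = +0.025881  |  p_1 = 0.446881
  2  |  dp/dt·Δt = +0.015398  |  p_2 = 0.462279
  3  |  dp/dt·Δt = +0.008497  |  p_3 = 0.470776
  4  |  dp/dt·Δt = +0.004477  |  p_4 = 0.475253
  5  |  dp/dt·Δt = +0.002298  |  p_5 = 0.477551
  6  |  dp/dt·Δt = +0.001164  |  p_6 = 0.478715
  7  |  dp/dt·Δt = +0.000585  |  p_7 = 0.479300

0.479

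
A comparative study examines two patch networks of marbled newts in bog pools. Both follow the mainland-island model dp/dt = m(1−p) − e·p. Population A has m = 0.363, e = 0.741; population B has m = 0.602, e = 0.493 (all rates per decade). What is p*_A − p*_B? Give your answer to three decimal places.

-0.221

A: p*_A = m/(m+e) = 0.363/1.1040 = 0.3288.
B: p*_B = 0.602/1.0950 = 0.5498.
p*_A − p*_B = 0.3288 − 0.5498 = -0.2210.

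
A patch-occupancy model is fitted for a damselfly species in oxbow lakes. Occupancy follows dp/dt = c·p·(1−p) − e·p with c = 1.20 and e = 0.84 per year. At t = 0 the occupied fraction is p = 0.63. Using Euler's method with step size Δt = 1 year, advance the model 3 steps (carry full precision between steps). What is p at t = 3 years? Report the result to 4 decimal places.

Update rule: p ← p + [c·p·(1−p) − e·p]·Δt with Δt = 1.
p: 0.63000 → 0.38052  (Δp = -0.24948)
p: 0.38052 → 0.34375  (Δp = -0.03677)
p: 0.34375 → 0.32570  (Δp = -0.01805)

0.3257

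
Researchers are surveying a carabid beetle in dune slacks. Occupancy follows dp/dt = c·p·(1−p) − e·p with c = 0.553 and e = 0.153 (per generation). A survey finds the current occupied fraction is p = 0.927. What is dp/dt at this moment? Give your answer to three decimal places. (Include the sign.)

-0.104

Colonization term: c·p·(1−p) = 0.553×0.927×0.0730 = 0.03742.
Extinction term: e·p = 0.14183.
dp/dt = 0.03742 − 0.14183 = -0.10441.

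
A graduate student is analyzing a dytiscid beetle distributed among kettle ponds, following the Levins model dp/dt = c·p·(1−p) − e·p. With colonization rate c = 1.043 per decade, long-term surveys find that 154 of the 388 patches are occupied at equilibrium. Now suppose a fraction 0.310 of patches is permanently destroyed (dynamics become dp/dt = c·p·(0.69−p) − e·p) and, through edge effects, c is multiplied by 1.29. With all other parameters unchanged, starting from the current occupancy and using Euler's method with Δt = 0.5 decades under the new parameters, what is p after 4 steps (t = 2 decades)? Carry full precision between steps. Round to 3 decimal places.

Observed p* = 154/388 = 0.39691.
Balance c(1−p*) = e gives e = 1.043×(1 − 0.39691) = 0.62903.
Starting from p₀ = 0.39691; update p ← p + (dp/dt)·Δt with the new parameters.
step 1: Δp = -0.04657, p = 0.35033
step 2: Δp = -0.03013, p = 0.32020
step 3: Δp = -0.02105, p = 0.29915
step 4: Δp = -0.01543, p = 0.28372

0.284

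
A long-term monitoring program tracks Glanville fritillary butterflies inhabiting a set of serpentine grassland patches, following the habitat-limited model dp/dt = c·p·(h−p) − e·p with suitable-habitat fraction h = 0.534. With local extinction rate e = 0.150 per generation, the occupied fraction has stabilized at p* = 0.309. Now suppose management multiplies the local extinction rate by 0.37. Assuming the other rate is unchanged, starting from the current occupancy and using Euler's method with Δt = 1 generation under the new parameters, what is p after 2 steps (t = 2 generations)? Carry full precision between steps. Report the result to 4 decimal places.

Balance c(h−p*) = e gives c = e/(0.534 − 0.30900) = 0.150/0.22500 = 0.66667.
Starting from p₀ = 0.30900; update p ← p + (dp/dt)·Δt with the new parameters.
step 1: Δp = +0.02920, p = 0.33820
step 2: Δp = +0.02538, p = 0.36358

0.3636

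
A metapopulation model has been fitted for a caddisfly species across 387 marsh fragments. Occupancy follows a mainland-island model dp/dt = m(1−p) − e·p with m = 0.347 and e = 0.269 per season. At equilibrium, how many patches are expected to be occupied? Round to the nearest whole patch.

p* = m/(m+e) = 0.347/0.6160 = 0.5633.
Expected occupied patches = N × p* = 387 × 0.5633 = 218.00 ≈ 218.

218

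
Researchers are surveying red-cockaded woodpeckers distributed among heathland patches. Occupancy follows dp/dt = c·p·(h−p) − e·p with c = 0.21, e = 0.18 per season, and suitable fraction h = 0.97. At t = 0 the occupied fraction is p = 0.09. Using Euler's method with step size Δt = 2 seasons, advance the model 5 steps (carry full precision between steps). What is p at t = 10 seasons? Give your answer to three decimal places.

0.094

Update rule: p ← p + [c·p·(h−p) − e·p]·Δt with Δt = 2.
p: 0.09000 → 0.09086  (Δp = +0.00086)
p: 0.09086 → 0.09170  (Δp = +0.00084)
p: 0.09170 → 0.09252  (Δp = +0.00081)
p: 0.09252 → 0.09331  (Δp = +0.00079)
p: 0.09331 → 0.09407  (Δp = +0.00077)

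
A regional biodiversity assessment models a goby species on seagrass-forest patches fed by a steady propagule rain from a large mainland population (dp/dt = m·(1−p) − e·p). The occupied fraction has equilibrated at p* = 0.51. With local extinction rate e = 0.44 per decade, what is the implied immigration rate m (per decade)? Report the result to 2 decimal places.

At equilibrium m(1−p*) = e·p*, so m = e·p*/(1−p*).
m = 0.44 × 0.51 / 0.4900 = 0.2244/0.4900 = 0.4580.

0.46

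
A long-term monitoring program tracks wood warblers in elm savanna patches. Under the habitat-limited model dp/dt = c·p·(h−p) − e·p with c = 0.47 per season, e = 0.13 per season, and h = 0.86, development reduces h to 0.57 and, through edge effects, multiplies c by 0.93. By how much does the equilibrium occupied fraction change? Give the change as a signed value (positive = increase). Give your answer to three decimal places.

Before: p* = h − e/c = 0.86 − 0.13/0.47 = 0.86 − 0.2766 = 0.5834.
After: c = 0.4371, e = 0.13, h = 0.57; p* = 0.57 − 0.13/0.4371 = 0.2726.
Δp* = 0.2726 − 0.5834 = -0.3108.

-0.311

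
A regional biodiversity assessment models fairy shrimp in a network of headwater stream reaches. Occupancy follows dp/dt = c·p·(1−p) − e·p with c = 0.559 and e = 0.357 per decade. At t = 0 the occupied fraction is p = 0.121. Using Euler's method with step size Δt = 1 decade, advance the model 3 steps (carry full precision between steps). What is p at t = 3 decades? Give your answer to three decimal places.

0.172

Update rule: p ← p + [c·p·(1−p) − e·p]·Δt with Δt = 1.
step 1: Δp = +0.01626, p = 0.13726
step 2: Δp = +0.01719, p = 0.15445
step 3: Δp = +0.01786, p = 0.17232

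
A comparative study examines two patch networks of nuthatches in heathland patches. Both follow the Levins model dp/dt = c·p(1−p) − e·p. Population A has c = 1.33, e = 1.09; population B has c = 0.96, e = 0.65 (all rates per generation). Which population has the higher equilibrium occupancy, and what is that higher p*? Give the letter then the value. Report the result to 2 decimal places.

B, 0.32

A: p*_A = 1 − 1.09/1.33 = 0.1805.
B: p*_B = 1 − 0.65/0.96 = 0.3229.
B is higher at 0.3229.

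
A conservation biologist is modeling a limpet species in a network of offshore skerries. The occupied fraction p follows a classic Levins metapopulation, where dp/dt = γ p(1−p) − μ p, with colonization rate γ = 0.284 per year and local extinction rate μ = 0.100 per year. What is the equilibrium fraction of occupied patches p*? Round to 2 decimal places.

0.65

At equilibrium, colonization balances extinction: γ·p*·(1−p*) = μ·p*.
So p* = 1 − μ/γ = 1 − 0.100/0.284 = 1 − 0.3521 = 0.6479.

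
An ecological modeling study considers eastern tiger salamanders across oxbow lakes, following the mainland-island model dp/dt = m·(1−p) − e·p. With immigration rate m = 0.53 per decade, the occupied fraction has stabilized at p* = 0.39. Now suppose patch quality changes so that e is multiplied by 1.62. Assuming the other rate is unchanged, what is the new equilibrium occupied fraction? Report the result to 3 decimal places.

0.283

Balance m(1−p*) = e·p* gives e = m(1−p*)/p* = 0.53×0.61000/0.39000 = 0.82897.
New p* = m/(m+e) = 0.53000/(0.53000+1.34293) = 0.28298.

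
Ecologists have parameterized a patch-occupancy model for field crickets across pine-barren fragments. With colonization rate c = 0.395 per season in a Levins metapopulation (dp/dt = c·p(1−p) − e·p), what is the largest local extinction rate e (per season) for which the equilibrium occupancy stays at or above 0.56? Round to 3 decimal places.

1 − e/c ≥ 0.56 ⇒ e ≤ c(1 − 0.56) = 0.395 × 0.4400.
e_max = 0.1738.

0.174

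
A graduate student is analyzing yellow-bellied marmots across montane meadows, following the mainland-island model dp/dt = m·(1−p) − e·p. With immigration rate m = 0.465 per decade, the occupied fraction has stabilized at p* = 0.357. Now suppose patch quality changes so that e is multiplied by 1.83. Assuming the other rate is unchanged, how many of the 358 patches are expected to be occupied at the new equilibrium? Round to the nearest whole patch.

Balance m(1−p*) = e·p* gives e = m(1−p*)/p* = 0.465×0.64300/0.35700 = 0.83752.
New p* = m/(m+e) = 0.46500/(0.46500+1.53266) = 0.23277.
Expected occupied = 358 × 0.23277 = 83.33 ≈ 83.

83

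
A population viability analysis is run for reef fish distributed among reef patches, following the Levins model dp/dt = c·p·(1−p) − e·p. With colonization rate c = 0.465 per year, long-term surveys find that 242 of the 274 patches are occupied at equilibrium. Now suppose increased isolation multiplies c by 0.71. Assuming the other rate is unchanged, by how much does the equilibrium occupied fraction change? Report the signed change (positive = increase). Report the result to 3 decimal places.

-0.048

Observed p* = 242/274 = 0.88321.
Balance c(1−p*) = e gives e = 0.465×(1 − 0.88321) = 0.05431.
New p* = 1 − e/c = 1 − 0.05431/0.33015 = 0.83550.
Δp* = 0.83550 − 0.88321 = -0.04771.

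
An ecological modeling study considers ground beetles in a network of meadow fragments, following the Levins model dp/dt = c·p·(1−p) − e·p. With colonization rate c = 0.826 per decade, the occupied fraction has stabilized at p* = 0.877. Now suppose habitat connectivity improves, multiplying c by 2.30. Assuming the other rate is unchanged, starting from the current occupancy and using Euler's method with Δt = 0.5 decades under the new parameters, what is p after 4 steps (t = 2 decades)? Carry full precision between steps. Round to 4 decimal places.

Balance c(1−p*) = e gives e = 0.826×(1 − 0.87700) = 0.10160.
Starting from p₀ = 0.87700; update p ← p + (dp/dt)·Δt with the new parameters.
  1  |  dp/dt·Δt = +0.057916  |  p_1 = 0.934916
  2  |  dp/dt·Δt = +0.010307  |  p_2 = 0.945223
  3  |  dp/dt·Δt = +0.001166  |  p_3 = 0.946389
  4  |  dp/dt·Δt = +0.000119  |  p_4 = 0.946508

0.9465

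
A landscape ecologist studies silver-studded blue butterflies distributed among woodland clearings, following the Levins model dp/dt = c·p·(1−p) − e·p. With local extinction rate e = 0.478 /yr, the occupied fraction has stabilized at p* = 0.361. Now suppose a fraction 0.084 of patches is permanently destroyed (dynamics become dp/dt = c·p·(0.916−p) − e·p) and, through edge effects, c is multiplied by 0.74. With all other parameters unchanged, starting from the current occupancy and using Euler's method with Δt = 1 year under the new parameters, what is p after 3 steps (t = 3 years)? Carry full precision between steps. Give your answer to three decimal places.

Balance c(1−p*) = e gives c = e/(1 − 0.36100) = 0.478/0.63900 = 0.74804.
Starting from p₀ = 0.36100; update p ← p + (dp/dt)·Δt with the new parameters.
p: 0.36100 → 0.29935  (Δp = -0.06165)
p: 0.29935 → 0.25844  (Δp = -0.04091)
p: 0.25844 → 0.22898  (Δp = -0.02946)

0.229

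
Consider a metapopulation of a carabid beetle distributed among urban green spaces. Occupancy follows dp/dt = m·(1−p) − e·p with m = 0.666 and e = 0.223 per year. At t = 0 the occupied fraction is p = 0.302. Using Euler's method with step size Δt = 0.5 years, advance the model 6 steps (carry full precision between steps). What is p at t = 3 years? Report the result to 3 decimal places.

0.736

Update rule: p ← p + [m·(1−p) − e·p]·Δt with Δt = 0.5.
step 1: Δp = +0.19876, p = 0.50076
step 2: Δp = +0.11041, p = 0.61117
step 3: Δp = +0.06133, p = 0.67251
step 4: Δp = +0.03407, p = 0.70658
step 5: Δp = +0.01893, p = 0.72550
step 6: Δp = +0.01051, p = 0.73602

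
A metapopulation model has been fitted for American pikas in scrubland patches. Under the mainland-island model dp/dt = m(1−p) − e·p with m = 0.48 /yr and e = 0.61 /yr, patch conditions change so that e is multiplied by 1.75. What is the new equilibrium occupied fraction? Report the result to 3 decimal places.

0.310

Before: p* = 0.48/(0.48+0.61) = 0.4404.
After: m = 0.48, e = 1.0675; p* = 0.48/1.5475 = 0.3102.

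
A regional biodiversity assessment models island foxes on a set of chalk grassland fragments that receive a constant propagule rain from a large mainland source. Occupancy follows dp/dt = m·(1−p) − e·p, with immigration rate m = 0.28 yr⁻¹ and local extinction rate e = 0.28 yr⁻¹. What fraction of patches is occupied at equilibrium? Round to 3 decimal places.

0.500

At equilibrium the propagule rain into empty patches balances local extinction: m(1−p*) = e·p*.
p* = m/(m+e) = 0.28/(0.28+0.28) = 0.28/0.5600 = 0.5000.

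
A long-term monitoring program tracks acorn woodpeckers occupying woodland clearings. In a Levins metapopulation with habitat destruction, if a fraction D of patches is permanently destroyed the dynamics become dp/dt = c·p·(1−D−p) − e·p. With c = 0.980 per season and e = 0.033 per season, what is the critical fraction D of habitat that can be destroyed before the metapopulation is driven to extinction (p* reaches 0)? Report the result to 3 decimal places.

0.966

The nontrivial equilibrium is p* = (1−D) − e/c; extinction occurs when this hits zero.
So D_crit = 1 − e/c = 1 − 0.033/0.980 = 1 − 0.0337 = 0.9663.
This equals the undisturbed p*, a classic result of Lande's extension.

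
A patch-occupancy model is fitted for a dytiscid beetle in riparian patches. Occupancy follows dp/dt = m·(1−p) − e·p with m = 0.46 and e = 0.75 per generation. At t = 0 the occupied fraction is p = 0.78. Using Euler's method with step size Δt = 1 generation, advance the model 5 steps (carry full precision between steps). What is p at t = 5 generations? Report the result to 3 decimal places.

0.380

Update rule: p ← p + [m·(1−p) − e·p]·Δt with Δt = 1.
  1  |  dp/dt·Δt = -0.483800  |  p_1 = 0.296200
  2  |  dp/dt·Δt = +0.101598  |  p_2 = 0.397798
  3  |  dp/dt·Δt = -0.021336  |  p_3 = 0.376462
  4  |  dp/dt·Δt = +0.004480  |  p_4 = 0.380943
  5  |  dp/dt·Δt = -0.000941  |  p_5 = 0.380002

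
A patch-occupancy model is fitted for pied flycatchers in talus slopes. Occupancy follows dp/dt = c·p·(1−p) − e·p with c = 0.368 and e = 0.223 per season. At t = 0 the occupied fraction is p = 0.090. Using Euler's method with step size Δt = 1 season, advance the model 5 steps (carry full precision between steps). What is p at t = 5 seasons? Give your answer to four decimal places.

Update rule: p ← p + [c·p·(1−p) − e·p]·Δt with Δt = 1.
p: 0.09000 → 0.10007  (Δp = +0.01007)
p: 0.10007 → 0.11089  (Δp = +0.01082)
p: 0.11089 → 0.12245  (Δp = +0.01155)
p: 0.12245 → 0.13469  (Δp = +0.01224)
p: 0.13469 → 0.14754  (Δp = +0.01285)

0.1475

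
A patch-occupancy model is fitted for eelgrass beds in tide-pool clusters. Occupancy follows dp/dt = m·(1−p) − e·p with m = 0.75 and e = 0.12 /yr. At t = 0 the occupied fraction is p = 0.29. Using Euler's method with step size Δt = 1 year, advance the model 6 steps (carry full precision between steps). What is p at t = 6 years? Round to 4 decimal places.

Update rule: p ← p + [m·(1−p) − e·p]·Δt with Δt = 1.
t = 1: p = 0.29000 + (+0.49770) = 0.78770
t = 2: p = 0.78770 + (+0.06470) = 0.85240
t = 3: p = 0.85240 + (+0.00841) = 0.86081
t = 4: p = 0.86081 + (+0.00109) = 0.86191
t = 5: p = 0.86191 + (+0.00014) = 0.86205
t = 6: p = 0.86205 + (+0.00002) = 0.86207

0.8621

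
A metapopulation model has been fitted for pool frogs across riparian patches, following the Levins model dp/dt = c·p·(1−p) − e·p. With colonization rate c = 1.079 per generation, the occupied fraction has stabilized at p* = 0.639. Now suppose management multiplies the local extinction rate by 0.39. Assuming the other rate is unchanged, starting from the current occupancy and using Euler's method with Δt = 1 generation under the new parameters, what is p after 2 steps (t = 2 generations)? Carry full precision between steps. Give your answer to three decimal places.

Balance c(1−p*) = e gives e = 1.079×(1 − 0.63900) = 0.38952.
Starting from p₀ = 0.63900; update p ← p + (dp/dt)·Δt with the new parameters.
t = 1: p = 0.63900 + (+0.15183) = 0.79083
t = 2: p = 0.79083 + (+0.05835) = 0.84918

0.849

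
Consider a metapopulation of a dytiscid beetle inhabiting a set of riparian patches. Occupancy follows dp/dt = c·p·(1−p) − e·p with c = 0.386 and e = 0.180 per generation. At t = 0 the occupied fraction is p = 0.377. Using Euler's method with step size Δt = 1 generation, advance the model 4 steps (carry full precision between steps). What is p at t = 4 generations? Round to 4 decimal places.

0.4549

Update rule: p ← p + [c·p·(1−p) − e·p]·Δt with Δt = 1.
t = 1: p = 0.37700 + (+0.02280) = 0.39980
t = 2: p = 0.39980 + (+0.02066) = 0.42046
t = 3: p = 0.42046 + (+0.01838) = 0.43884
t = 4: p = 0.43884 + (+0.01607) = 0.45490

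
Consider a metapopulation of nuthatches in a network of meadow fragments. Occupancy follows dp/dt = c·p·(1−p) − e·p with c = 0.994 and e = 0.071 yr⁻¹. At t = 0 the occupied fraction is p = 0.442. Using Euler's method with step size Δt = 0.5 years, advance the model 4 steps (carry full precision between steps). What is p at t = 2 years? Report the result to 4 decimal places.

0.8108

Update rule: p ← p + [c·p·(1−p) − e·p]·Δt with Δt = 0.5.
p: 0.44200 → 0.54889  (Δp = +0.10689)
p: 0.54889 → 0.65246  (Δp = +0.10358)
p: 0.65246 → 0.74200  (Δp = +0.08953)
p: 0.74200 → 0.81080  (Δp = +0.06880)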